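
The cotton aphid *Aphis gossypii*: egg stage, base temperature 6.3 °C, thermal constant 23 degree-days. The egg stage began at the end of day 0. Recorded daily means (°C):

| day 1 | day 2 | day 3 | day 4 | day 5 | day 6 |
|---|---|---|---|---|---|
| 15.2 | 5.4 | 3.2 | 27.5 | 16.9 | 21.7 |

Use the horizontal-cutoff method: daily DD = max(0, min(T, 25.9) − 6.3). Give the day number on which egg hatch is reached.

Daily DD above 6.3 °C (capped at 19.6): 8.9, 0.0, 0.0, 19.6, 10.6, 15.4.
Cumulative: 8.9, 8.9, 8.9, 28.5, 39.1, 54.5.
The total first reaches 23 DD on day 4.

day 4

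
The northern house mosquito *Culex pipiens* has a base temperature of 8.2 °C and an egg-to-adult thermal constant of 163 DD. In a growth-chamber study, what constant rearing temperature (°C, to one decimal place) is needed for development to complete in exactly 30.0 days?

13.6 °C

Required daily accumulation = 163 / 30.0 = 5.433 DD/day.
T = T_base + 5.433 = 8.2 + 5.433 = 13.633 ≈ 13.6 °C.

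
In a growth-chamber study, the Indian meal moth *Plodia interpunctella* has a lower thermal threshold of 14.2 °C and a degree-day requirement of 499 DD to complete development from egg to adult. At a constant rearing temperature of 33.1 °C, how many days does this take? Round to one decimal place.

Daily accumulation = 33.1 − 14.2 = 18.9 DD/day.
Duration = 499 / 18.9 = 26.402 ≈ 26.4 days.

26.4 days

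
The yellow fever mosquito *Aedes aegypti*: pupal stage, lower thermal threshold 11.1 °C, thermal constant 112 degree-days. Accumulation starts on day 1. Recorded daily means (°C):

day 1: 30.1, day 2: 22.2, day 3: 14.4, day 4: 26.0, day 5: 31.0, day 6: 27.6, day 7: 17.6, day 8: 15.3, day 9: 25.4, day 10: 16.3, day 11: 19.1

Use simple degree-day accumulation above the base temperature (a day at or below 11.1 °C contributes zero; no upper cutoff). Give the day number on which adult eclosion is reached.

Daily DD above 11.1 °C: 19.0, 11.1, 3.3, 14.9, 19.9, 16.5, 6.5, 4.2, 14.3, 5.2, 8.0.
Cumulative: 19.0, 30.1, 33.4, 48.3, 68.2, 84.7, 91.2, 95.4, 109.7, 114.9, 122.9.
The total first reaches 112 DD on day 10.

day 10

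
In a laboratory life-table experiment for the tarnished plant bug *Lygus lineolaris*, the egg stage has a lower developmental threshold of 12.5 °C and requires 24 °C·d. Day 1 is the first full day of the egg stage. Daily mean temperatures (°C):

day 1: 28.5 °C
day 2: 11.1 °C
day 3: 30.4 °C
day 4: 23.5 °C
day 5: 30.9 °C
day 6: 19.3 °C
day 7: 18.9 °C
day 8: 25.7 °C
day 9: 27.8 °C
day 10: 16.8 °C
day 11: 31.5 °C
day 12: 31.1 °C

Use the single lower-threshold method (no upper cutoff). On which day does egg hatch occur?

Daily DD above 12.5 °C: 16.0, 0.0, 17.9, 11.0, 18.4, 6.8, 6.4, 13.2, 15.3, 4.3, 19.0, 18.6.
Cumulative: 16.0, 16.0, 33.9, 44.9, 63.3, 70.1, 76.5, 89.7, 105.0, 109.3, 128.3, 146.9.
The total first reaches 24 DD on day 3.

day 3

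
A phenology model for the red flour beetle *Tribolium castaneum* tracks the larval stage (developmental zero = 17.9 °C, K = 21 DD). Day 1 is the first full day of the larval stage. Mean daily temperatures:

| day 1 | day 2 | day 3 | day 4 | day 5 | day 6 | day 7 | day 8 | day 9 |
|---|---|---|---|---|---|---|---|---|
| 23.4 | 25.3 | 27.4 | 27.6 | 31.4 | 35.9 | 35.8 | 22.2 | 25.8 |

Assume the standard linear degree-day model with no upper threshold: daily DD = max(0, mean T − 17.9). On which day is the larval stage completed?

Daily DD above 17.9 °C: 5.5, 7.4, 9.5, 9.7, 13.5, 18.0, 17.9, 4.3, 7.9.
Cumulative: 5.5, 12.9, 22.4, 32.1, 45.6, 63.6, 81.5, 85.8, 93.7.
The total first reaches 21 DD on day 3.

day 3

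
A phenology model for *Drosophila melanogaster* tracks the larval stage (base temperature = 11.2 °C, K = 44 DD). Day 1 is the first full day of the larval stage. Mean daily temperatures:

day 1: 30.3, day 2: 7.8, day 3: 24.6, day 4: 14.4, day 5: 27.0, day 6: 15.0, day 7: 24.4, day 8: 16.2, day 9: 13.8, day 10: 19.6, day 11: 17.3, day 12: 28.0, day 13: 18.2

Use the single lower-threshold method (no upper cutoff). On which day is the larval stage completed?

Daily DD above 11.2 °C: 19.1, 0.0, 13.4, 3.2, 15.8, 3.8, 13.2, 5.0, 2.6, 8.4, 6.1, 16.8, 7.0.
Cumulative: 19.1, 19.1, 32.5, 35.7, 51.5, 55.3, 68.5, 73.5, 76.1, 84.5, 90.6, 107.4, 114.4.
The total first reaches 44 DD on day 5.

day 5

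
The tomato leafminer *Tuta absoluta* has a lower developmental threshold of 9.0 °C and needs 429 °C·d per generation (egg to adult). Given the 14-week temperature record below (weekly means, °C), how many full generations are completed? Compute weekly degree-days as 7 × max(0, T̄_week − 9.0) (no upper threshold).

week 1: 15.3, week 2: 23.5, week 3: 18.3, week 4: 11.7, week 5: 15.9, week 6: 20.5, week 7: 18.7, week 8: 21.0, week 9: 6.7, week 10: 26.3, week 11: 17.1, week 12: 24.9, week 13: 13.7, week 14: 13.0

Weekly DD (7 × max(0, T̄ − 9.0)): 44.1, 101.5, 65.1, 18.9, 48.3, 80.5, 67.9, 84.0, 0.0, 121.1, 56.7, 111.3, 32.9, 28.0.
Season total = 860.3 DD.
Complete generations = ⌊860.3 / 429⌋ = 2.

2 generations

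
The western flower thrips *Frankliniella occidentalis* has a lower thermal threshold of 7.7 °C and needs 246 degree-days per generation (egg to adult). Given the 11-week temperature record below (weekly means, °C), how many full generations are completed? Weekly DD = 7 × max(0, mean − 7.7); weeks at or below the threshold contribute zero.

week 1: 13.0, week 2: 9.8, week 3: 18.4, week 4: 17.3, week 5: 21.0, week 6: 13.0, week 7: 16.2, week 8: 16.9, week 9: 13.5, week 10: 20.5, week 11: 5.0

Weekly DD (7 × max(0, T̄ − 7.7)): 37.1, 14.7, 74.9, 67.2, 93.1, 37.1, 59.5, 64.4, 40.6, 89.6, 0.0.
Season total = 578.2 DD.
Complete generations = ⌊578.2 / 246⌋ = 2.

2 generations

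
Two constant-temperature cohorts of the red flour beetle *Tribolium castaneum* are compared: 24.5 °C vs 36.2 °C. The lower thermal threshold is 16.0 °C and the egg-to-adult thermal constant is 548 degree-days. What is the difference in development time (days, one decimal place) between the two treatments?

At 24.5 °C: 548 / (24.5 − 16.0) = 548 / 8.5 = 64.471 d.
At 36.2 °C: 548 / (36.2 − 16.0) = 548 / 20.2 = 27.129 d.
Difference = |64.471 − 27.129| = 37.342 ≈ 37.3 days.

37.3 days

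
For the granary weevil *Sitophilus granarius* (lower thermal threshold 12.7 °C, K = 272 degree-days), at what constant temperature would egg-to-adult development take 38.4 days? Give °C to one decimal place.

19.8 °C

Required daily accumulation = 272 / 38.4 = 7.083 DD/day.
T = T_base + 7.083 = 12.7 + 7.083 = 19.783 ≈ 19.8 °C.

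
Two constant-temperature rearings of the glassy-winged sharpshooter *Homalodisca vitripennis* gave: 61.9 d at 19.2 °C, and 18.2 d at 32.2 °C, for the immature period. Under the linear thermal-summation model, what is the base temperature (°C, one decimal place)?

13.8 °C

Under the model K = D·(T − T_b), so D₁·(T₁ − T_b) = D₂·(T₂ − T_b).
61.9·(19.2 − T_b) = 18.2·(32.2 − T_b)
T_b = (61.9·19.2 − 18.2·32.2) / (61.9 − 18.2) = 602.44 / 43.7 = 13.786 °C ≈ 13.8 °C.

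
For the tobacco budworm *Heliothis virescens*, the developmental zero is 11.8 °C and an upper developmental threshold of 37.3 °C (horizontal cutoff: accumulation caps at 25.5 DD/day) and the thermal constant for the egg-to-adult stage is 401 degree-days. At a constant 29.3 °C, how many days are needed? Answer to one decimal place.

22.9 days

Daily accumulation = 29.3 − 11.8 = 17.5 DD/day.
Duration = 401 / 17.5 = 22.914 ≈ 22.9 days.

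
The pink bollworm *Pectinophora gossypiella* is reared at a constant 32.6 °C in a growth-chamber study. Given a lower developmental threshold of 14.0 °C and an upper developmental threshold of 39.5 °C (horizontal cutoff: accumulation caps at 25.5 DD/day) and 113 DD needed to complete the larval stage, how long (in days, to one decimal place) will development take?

Daily accumulation = 32.6 − 14.0 = 18.6 DD/day.
Duration = 113 / 18.6 = 6.075 ≈ 6.1 days.

6.1 days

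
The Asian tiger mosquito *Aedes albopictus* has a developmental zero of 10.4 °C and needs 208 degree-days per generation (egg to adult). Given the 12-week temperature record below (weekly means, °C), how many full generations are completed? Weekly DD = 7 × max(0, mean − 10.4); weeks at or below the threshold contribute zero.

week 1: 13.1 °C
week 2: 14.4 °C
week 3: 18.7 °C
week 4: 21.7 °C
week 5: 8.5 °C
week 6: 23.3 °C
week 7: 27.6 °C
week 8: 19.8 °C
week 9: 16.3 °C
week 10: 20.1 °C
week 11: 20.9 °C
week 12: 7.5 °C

3 generations

Weekly DD (7 × max(0, T̄ − 10.4)): 18.9, 28.0, 58.1, 79.1, 0.0, 90.3, 120.4, 65.8, 41.3, 67.9, 73.5, 0.0.
Season total = 643.3 DD.
Complete generations = ⌊643.3 / 208⌋ = 3.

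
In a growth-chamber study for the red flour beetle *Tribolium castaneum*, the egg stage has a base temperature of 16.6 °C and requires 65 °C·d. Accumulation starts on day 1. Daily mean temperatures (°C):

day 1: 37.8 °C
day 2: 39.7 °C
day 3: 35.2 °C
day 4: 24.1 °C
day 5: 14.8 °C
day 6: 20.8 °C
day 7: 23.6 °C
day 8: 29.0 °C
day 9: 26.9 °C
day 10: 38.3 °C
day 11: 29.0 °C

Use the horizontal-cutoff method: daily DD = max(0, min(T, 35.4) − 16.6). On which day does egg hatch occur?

Daily DD above 16.6 °C (capped at 18.8): 18.8, 18.8, 18.6, 7.5, 0.0, 4.2, 7.0, 12.4, 10.3, 18.8, 12.4.
Cumulative: 18.8, 37.6, 56.2, 63.7, 63.7, 67.9, 74.9, 87.3, 97.6, 116.4, 128.8.
The total first reaches 65 DD on day 6.

day 6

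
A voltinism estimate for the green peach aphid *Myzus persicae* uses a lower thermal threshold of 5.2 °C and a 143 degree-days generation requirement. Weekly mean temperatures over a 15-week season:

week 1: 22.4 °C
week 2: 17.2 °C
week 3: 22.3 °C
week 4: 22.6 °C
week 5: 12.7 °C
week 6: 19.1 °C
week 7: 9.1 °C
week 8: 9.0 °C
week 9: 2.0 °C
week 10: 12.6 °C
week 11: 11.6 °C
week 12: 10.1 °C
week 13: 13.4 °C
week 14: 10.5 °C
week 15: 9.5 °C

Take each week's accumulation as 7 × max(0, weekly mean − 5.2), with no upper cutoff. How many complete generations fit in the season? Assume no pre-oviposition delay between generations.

6 generations

Weekly DD (7 × max(0, T̄ − 5.2)): 120.4, 84.0, 119.7, 121.8, 52.5, 97.3, 27.3, 26.6, 0.0, 51.8, 44.8, 34.3, 57.4, 37.1, 30.1.
Season total = 905.1 DD.
Complete generations = ⌊905.1 / 143⌋ = 6.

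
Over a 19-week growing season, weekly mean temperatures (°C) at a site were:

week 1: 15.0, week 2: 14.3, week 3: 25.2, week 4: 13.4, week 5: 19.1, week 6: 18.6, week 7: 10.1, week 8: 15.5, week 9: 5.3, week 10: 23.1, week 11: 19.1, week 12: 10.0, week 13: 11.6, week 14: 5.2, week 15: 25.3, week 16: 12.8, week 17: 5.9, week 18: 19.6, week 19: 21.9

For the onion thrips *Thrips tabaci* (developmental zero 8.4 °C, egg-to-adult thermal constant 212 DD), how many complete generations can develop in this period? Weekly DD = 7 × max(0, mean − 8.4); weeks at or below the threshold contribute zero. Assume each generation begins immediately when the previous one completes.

4 generations

Weekly DD (7 × max(0, T̄ − 8.4)): 46.2, 41.3, 117.6, 35.0, 74.9, 71.4, 11.9, 49.7, 0.0, 102.9, 74.9, 11.2, 22.4, 0.0, 118.3, 30.8, 0.0, 78.4, 94.5.
Season total = 981.4 DD.
Complete generations = ⌊981.4 / 212⌋ = 4.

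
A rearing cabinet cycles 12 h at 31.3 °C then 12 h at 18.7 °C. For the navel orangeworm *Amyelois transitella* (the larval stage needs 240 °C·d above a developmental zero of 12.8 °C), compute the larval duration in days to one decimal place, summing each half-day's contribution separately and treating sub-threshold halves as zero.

19.7 days

Day half: max(0, 31.3 − 12.8) × 0.5 = 18.5 × 0.5 = 9.25 DD.
Night half: max(0, 18.7 − 12.8) × 0.5 = 5.9 × 0.5 = 2.95 DD.
Per 24 h: 12.20 DD/day.
Duration = 240 / 12.20 = 19.672 ≈ 19.7 days.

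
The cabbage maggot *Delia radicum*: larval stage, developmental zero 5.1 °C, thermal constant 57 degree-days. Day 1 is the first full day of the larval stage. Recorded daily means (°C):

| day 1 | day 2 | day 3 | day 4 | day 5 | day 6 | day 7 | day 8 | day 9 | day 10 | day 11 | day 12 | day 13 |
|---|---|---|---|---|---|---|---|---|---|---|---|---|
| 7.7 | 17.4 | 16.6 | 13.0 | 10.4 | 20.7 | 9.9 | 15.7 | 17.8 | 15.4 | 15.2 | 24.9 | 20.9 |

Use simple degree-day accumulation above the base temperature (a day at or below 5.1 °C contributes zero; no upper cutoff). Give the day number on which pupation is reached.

Daily DD above 5.1 °C: 2.6, 12.3, 11.5, 7.9, 5.3, 15.6, 4.8, 10.6, 12.7, 10.3, 10.1, 19.8, 15.8.
Cumulative: 2.6, 14.9, 26.4, 34.3, 39.6, 55.2, 60.0, 70.6, 83.3, 93.6, 103.7, 123.5, 139.3.
The total first reaches 57 DD on day 7.

day 7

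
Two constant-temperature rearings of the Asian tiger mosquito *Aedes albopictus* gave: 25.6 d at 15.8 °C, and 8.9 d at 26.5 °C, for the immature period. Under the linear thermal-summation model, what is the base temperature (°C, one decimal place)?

10.1 °C

Equal thermal constants: D₁(T₁ − T_b) = D₂(T₂ − T_b).
25.6·(15.8 − T_b) = 8.9·(26.5 − T_b)
T_b = (25.6·15.8 − 8.9·26.5) / (25.6 − 8.9) = 168.63 / 16.7 = 10.098 °C ≈ 10.1 °C.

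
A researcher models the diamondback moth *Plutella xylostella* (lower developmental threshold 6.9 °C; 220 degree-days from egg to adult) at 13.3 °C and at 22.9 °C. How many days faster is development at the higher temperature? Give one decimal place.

At 13.3 °C: 220 / (13.3 − 6.9) = 220 / 6.4 = 34.375 d.
At 22.9 °C: 220 / (22.9 − 6.9) = 220 / 16.0 = 13.750 d.
Difference = |34.375 − 13.750| = 20.625 ≈ 20.6 days.

20.6 days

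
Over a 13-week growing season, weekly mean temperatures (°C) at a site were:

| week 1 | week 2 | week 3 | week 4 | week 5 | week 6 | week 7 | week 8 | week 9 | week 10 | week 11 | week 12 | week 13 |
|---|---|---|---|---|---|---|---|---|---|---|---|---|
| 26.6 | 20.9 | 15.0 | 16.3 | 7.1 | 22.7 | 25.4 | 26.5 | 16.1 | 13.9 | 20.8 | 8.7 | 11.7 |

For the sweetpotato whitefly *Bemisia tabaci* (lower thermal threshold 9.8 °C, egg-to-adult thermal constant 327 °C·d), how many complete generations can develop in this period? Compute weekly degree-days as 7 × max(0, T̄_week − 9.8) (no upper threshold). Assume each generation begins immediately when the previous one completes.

2 generations

Weekly DD (7 × max(0, T̄ − 9.8)): 117.6, 77.7, 36.4, 45.5, 0.0, 90.3, 109.2, 116.9, 44.1, 28.7, 77.0, 0.0, 13.3.
Season total = 756.7 DD.
Complete generations = ⌊756.7 / 327⌋ = 2.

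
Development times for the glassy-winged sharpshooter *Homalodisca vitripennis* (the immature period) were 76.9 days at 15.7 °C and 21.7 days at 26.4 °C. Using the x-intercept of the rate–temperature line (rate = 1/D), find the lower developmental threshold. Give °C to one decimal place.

11.5 °C

Under the model K = D·(T − T_b), so D₁·(T₁ − T_b) = D₂·(T₂ − T_b).
76.9·(15.7 − T_b) = 21.7·(26.4 − T_b)
T_b = (76.9·15.7 − 21.7·26.4) / (76.9 − 21.7) = 634.45 / 55.2 = 11.494 °C ≈ 11.5 °C.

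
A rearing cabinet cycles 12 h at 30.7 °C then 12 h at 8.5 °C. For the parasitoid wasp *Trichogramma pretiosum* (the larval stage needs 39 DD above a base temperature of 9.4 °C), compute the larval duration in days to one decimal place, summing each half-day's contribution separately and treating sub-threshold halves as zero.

3.7 days

Day half: max(0, 30.7 − 9.4) × 0.5 = 21.3 × 0.5 = 10.65 DD.
Night half: max(0, 8.5 − 9.4) × 0.5 = 0.0 × 0.5 = 0.00 DD.
Per 24 h: 10.65 DD/day.
Duration = 39 / 10.65 = 3.662 ≈ 3.7 days.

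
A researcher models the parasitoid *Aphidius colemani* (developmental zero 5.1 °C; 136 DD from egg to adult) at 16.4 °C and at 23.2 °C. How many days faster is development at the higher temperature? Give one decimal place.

At 16.4 °C: 136 / (16.4 − 5.1) = 136 / 11.3 = 12.035 d.
At 23.2 °C: 136 / (23.2 − 5.1) = 136 / 18.1 = 7.514 d.
Difference = |12.035 − 7.514| = 4.522 ≈ 4.5 days.

4.5 days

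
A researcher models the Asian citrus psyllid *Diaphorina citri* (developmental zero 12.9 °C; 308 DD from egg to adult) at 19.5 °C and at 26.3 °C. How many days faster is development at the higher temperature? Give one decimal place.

23.7 days

At 19.5 °C: 308 / (19.5 − 12.9) = 308 / 6.6 = 46.667 d.
At 26.3 °C: 308 / (26.3 − 12.9) = 308 / 13.4 = 22.985 d.
Difference = |46.667 − 22.985| = 23.682 ≈ 23.7 days.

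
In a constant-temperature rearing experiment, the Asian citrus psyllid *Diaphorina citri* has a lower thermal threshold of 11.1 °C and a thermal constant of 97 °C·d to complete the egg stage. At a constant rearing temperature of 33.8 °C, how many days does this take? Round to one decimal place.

4.3 days

Daily accumulation = 33.8 − 11.1 = 22.7 DD/day.
Duration = 97 / 22.7 = 4.273 ≈ 4.3 days.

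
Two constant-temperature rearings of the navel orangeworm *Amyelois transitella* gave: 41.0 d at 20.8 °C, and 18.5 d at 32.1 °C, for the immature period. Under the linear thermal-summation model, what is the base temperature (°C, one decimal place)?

Linear rate model ⇒ the product D·(T − T_b) is constant across temperatures.
41.0·(20.8 − T_b) = 18.5·(32.1 − T_b)
T_b = (41.0·20.8 − 18.5·32.1) / (41.0 − 18.5) = 258.95 / 22.5 = 11.509 °C ≈ 11.5 °C.

11.5 °C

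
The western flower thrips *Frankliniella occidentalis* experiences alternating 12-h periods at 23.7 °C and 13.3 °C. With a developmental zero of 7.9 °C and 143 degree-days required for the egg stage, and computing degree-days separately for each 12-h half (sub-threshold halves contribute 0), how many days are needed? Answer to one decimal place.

Day half: max(0, 23.7 − 7.9) × 0.5 = 15.8 × 0.5 = 7.90 DD.
Night half: max(0, 13.3 − 7.9) × 0.5 = 5.4 × 0.5 = 2.70 DD.
Per 24 h: 10.60 DD/day.
Duration = 143 / 10.60 = 13.491 ≈ 13.5 days.

13.5 days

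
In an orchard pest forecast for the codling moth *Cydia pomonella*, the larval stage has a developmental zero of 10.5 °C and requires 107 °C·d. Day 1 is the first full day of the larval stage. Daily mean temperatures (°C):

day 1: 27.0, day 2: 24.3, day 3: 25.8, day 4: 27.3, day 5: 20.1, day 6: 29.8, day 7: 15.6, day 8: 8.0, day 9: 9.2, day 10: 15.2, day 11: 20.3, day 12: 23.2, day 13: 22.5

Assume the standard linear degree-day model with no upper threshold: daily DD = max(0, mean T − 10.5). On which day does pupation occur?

day 11

Daily DD above 10.5 °C: 16.5, 13.8, 15.3, 16.8, 9.6, 19.3, 5.1, 0.0, 0.0, 4.7, 9.8, 12.7, 12.0.
Cumulative: 16.5, 30.3, 45.6, 62.4, 72.0, 91.3, 96.4, 96.4, 96.4, 101.1, 110.9, 123.6, 135.6.
The total first reaches 107 DD on day 11.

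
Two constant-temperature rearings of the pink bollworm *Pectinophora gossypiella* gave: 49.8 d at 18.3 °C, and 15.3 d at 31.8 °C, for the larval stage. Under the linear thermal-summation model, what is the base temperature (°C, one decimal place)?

12.3 °C

Equal thermal constants: D₁(T₁ − T_b) = D₂(T₂ − T_b).
49.8·(18.3 − T_b) = 15.3·(31.8 − T_b)
T_b = (49.8·18.3 − 15.3·31.8) / (49.8 − 15.3) = 424.80 / 34.5 = 12.313 °C ≈ 12.3 °C.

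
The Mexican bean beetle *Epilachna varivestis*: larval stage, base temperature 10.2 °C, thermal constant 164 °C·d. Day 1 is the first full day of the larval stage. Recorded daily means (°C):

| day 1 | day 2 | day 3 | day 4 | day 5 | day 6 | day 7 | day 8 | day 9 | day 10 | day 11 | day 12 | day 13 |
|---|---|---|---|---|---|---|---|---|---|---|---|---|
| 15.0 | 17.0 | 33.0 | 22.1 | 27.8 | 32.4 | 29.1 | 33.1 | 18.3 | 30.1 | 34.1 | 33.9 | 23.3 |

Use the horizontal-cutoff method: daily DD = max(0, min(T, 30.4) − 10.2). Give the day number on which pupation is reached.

day 11

Daily DD above 10.2 °C (capped at 20.2): 4.8, 6.8, 20.2, 11.9, 17.6, 20.2, 18.9, 20.2, 8.1, 19.9, 20.2, 20.2, 13.1.
Cumulative: 4.8, 11.6, 31.8, 43.7, 61.3, 81.5, 100.4, 120.6, 128.7, 148.6, 168.8, 189.0, 202.1.
The total first reaches 164 DD on day 11.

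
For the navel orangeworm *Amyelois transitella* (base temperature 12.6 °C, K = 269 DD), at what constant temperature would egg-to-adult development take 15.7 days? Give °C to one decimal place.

Required daily accumulation = 269 / 15.7 = 17.134 DD/day.
T = T_base + 17.134 = 12.6 + 17.134 = 29.734 ≈ 29.7 °C.

29.7 °C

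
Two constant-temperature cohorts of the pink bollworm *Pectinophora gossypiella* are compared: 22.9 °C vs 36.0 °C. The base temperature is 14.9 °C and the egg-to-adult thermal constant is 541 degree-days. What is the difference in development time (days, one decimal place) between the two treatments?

42.0 days

At 22.9 °C: 541 / (22.9 − 14.9) = 541 / 8.0 = 67.625 d.
At 36.0 °C: 541 / (36.0 − 14.9) = 541 / 21.1 = 25.640 d.
Difference = |67.625 − 25.640| = 41.985 ≈ 42.0 days.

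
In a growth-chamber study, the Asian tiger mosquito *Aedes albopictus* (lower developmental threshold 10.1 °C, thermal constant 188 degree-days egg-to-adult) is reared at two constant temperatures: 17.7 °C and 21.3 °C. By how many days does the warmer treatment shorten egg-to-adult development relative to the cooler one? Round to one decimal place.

At 17.7 °C: 188 / (17.7 − 10.1) = 188 / 7.6 = 24.737 d.
At 21.3 °C: 188 / (21.3 − 10.1) = 188 / 11.2 = 16.786 d.
Difference = |24.737 − 16.786| = 7.951 ≈ 8.0 days.

8.0 days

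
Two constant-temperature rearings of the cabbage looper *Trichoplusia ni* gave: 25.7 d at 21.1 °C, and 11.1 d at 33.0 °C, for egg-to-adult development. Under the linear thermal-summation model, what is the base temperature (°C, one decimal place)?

12.1 °C

Equal thermal constants: D₁(T₁ − T_b) = D₂(T₂ − T_b).
25.7·(21.1 − T_b) = 11.1·(33.0 − T_b)
T_b = (25.7·21.1 − 11.1·33.0) / (25.7 − 11.1) = 175.97 / 14.6 = 12.053 °C ≈ 12.1 °C.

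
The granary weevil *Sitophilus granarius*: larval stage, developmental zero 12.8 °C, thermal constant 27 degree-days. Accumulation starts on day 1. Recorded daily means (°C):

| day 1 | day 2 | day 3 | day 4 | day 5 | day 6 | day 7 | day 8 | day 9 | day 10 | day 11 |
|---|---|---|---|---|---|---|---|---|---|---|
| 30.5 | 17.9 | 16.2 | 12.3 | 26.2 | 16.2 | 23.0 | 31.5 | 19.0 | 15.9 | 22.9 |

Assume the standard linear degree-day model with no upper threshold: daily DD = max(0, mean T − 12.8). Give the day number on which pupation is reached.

Daily DD above 12.8 °C: 17.7, 5.1, 3.4, 0.0, 13.4, 3.4, 10.2, 18.7, 6.2, 3.1, 10.1.
Cumulative: 17.7, 22.8, 26.2, 26.2, 39.6, 43.0, 53.2, 71.9, 78.1, 81.2, 91.3.
The total first reaches 27 DD on day 5.

day 5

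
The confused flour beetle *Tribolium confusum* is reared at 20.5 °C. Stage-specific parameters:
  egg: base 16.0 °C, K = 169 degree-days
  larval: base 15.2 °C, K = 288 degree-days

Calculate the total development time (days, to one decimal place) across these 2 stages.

91.9 days

egg: 169 / (20.5 − 16.0) = 169 / 4.5 = 37.556 d.
larval: 288 / (20.5 − 15.2) = 288 / 5.3 = 54.340 d.
Sum = 91.895 ≈ 91.9 days.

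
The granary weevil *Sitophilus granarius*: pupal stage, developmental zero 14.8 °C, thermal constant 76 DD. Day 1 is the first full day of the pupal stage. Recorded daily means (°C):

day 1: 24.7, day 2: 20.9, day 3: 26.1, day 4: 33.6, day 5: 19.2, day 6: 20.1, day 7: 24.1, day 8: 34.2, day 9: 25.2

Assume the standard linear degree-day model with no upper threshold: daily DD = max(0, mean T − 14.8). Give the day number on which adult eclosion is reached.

day 8

Daily DD above 14.8 °C: 9.9, 6.1, 11.3, 18.8, 4.4, 5.3, 9.3, 19.4, 10.4.
Cumulative: 9.9, 16.0, 27.3, 46.1, 50.5, 55.8, 65.1, 84.5, 94.9.
The total first reaches 76 DD on day 8.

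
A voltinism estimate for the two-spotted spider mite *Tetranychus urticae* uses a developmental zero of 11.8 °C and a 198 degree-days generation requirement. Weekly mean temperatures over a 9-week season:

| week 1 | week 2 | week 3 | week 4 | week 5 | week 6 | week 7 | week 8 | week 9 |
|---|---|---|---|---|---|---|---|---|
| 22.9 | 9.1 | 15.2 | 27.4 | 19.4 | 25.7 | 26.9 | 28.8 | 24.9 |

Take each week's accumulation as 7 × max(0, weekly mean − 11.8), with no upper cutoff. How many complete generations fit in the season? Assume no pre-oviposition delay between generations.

3 generations

Weekly DD (7 × max(0, T̄ − 11.8)): 77.7, 0.0, 23.8, 109.2, 53.2, 97.3, 105.7, 119.0, 91.7.
Season total = 677.6 DD.
Complete generations = ⌊677.6 / 198⌋ = 3.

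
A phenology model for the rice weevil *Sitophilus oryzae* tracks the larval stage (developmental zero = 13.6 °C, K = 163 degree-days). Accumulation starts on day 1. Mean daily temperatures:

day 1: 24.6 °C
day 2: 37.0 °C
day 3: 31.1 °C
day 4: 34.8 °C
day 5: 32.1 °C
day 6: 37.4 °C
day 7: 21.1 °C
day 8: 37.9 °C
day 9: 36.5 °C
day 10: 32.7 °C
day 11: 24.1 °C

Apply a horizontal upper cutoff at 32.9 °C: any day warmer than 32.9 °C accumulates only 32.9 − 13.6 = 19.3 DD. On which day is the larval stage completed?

Daily DD above 13.6 °C (capped at 19.3): 11.0, 19.3, 17.5, 19.3, 18.5, 19.3, 7.5, 19.3, 19.3, 19.1, 10.5.
Cumulative: 11.0, 30.3, 47.8, 67.1, 85.6, 104.9, 112.4, 131.7, 151.0, 170.1, 180.6.
The total first reaches 163 DD on day 10.

day 10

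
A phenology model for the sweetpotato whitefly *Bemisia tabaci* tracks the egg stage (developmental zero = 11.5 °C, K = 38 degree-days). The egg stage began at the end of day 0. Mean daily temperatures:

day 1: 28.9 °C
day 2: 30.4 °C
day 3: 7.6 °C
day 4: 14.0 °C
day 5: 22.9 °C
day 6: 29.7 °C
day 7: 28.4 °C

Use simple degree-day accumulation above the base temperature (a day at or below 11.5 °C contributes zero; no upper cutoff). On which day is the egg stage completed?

day 4

Daily DD above 11.5 °C: 17.4, 18.9, 0.0, 2.5, 11.4, 18.2, 16.9.
Cumulative: 17.4, 36.3, 36.3, 38.8, 50.2, 68.4, 85.3.
The total first reaches 38 DD on day 4.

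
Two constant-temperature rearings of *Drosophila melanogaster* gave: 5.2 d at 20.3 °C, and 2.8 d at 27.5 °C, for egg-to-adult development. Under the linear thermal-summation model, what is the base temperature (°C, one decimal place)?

11.9 °C

Under the model K = D·(T − T_b), so D₁·(T₁ − T_b) = D₂·(T₂ − T_b).
5.2·(20.3 − T_b) = 2.8·(27.5 − T_b)
T_b = (5.2·20.3 − 2.8·27.5) / (5.2 − 2.8) = 28.56 / 2.4 = 11.900 °C ≈ 11.9 °C.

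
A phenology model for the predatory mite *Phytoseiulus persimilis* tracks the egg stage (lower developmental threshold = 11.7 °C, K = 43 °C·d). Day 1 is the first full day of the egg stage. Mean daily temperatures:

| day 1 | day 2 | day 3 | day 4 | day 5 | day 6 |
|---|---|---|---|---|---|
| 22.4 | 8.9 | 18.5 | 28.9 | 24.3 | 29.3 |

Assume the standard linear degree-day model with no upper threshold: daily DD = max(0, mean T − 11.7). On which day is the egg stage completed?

day 5

Daily DD above 11.7 °C: 10.7, 0.0, 6.8, 17.2, 12.6, 17.6.
Cumulative: 10.7, 10.7, 17.5, 34.7, 47.3, 64.9.
The total first reaches 43 DD on day 5.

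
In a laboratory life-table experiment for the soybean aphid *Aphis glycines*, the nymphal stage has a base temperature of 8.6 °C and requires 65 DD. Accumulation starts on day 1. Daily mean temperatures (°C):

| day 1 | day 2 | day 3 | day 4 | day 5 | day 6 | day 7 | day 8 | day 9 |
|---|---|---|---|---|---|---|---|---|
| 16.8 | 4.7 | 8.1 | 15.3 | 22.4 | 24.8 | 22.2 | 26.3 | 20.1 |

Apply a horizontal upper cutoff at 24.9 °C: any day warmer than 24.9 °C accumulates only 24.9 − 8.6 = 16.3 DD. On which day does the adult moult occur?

day 8

Daily DD above 8.6 °C (capped at 16.3): 8.2, 0.0, 0.0, 6.7, 13.8, 16.2, 13.6, 16.3, 11.5.
Cumulative: 8.2, 8.2, 8.2, 14.9, 28.7, 44.9, 58.5, 74.8, 86.3.
The total first reaches 65 DD on day 8.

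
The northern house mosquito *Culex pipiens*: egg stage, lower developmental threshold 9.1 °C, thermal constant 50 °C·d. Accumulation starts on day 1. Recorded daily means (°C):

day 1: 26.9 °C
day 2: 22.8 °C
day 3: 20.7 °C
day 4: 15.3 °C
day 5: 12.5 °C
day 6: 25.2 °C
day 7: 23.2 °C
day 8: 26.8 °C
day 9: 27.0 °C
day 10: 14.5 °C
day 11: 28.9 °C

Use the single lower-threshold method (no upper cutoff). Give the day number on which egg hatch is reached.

day 5

Daily DD above 9.1 °C: 17.8, 13.7, 11.6, 6.2, 3.4, 16.1, 14.1, 17.7, 17.9, 5.4, 19.8.
Cumulative: 17.8, 31.5, 43.1, 49.3, 52.7, 68.8, 82.9, 100.6, 118.5, 123.9, 143.7.
The total first reaches 50 DD on day 5.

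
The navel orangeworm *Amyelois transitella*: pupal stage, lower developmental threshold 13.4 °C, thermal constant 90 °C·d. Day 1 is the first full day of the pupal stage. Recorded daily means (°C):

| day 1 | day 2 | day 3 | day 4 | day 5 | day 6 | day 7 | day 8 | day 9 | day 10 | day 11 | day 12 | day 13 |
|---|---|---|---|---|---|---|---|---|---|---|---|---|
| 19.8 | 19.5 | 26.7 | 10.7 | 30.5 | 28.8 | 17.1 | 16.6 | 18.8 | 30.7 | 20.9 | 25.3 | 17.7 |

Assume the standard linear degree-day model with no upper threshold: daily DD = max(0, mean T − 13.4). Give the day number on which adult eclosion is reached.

Daily DD above 13.4 °C: 6.4, 6.1, 13.3, 0.0, 17.1, 15.4, 3.7, 3.2, 5.4, 17.3, 7.5, 11.9, 4.3.
Cumulative: 6.4, 12.5, 25.8, 25.8, 42.9, 58.3, 62.0, 65.2, 70.6, 87.9, 95.4, 107.3, 111.6.
The total first reaches 90 DD on day 11.

day 11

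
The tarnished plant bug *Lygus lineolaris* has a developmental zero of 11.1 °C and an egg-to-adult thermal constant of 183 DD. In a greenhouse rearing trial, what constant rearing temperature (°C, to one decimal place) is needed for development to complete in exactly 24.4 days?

Required daily accumulation = 183 / 24.4 = 7.500 DD/day.
T = T_base + 7.500 = 11.1 + 7.500 = 18.600 ≈ 18.6 °C.

18.6 °C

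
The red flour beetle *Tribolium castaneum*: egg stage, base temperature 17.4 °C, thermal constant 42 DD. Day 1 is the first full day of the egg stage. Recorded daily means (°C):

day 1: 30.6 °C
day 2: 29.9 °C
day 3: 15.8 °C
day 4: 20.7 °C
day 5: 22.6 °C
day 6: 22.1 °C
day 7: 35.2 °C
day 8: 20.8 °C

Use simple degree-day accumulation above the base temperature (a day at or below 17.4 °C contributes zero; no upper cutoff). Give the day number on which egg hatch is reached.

Daily DD above 17.4 °C: 13.2, 12.5, 0.0, 3.3, 5.2, 4.7, 17.8, 3.4.
Cumulative: 13.2, 25.7, 25.7, 29.0, 34.2, 38.9, 56.7, 60.1.
The total first reaches 42 DD on day 7.

day 7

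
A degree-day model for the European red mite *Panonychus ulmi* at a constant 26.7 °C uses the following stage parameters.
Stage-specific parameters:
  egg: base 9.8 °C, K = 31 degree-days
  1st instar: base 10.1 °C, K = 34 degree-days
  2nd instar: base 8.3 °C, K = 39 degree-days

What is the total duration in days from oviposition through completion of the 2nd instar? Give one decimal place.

egg: 31 / (26.7 − 9.8) = 31 / 16.9 = 1.834 d.
1st instar: 34 / (26.7 − 10.1) = 34 / 16.6 = 2.048 d.
2nd instar: 39 / (26.7 − 8.3) = 39 / 18.4 = 2.120 d.
Sum = 6.002 ≈ 6.0 days.

6.0 days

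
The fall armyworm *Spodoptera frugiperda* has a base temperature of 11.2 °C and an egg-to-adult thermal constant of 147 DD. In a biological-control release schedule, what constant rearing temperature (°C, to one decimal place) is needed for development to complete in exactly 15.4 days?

20.7 °C

Required daily accumulation = 147 / 15.4 = 9.545 DD/day.
T = T_base + 9.545 = 11.2 + 9.545 = 20.745 ≈ 20.7 °C.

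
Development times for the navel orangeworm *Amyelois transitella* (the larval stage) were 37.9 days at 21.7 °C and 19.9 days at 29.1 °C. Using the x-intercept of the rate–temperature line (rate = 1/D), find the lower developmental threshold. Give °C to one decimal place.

Linear rate model ⇒ the product D·(T − T_b) is constant across temperatures.
37.9·(21.7 − T_b) = 19.9·(29.1 − T_b)
T_b = (37.9·21.7 − 19.9·29.1) / (37.9 − 19.9) = 243.34 / 18.0 = 13.519 °C ≈ 13.5 °C.

13.5 °C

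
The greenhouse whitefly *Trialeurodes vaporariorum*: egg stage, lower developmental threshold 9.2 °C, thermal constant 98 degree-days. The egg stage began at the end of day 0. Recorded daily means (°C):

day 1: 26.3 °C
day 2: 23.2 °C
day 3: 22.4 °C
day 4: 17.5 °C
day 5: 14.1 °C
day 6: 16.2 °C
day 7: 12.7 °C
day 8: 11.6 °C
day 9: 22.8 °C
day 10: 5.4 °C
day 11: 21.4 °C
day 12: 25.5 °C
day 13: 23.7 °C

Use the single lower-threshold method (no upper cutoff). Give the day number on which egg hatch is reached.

day 12

Daily DD above 9.2 °C: 17.1, 14.0, 13.2, 8.3, 4.9, 7.0, 3.5, 2.4, 13.6, 0.0, 12.2, 16.3, 14.5.
Cumulative: 17.1, 31.1, 44.3, 52.6, 57.5, 64.5, 68.0, 70.4, 84.0, 84.0, 96.2, 112.5, 127.0.
The total first reaches 98 DD on day 12.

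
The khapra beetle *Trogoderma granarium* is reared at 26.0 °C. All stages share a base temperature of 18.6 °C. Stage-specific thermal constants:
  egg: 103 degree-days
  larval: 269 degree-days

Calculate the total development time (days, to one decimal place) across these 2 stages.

50.3 days

Daily accumulation at 26.0 °C = 26.0 − 18.6 = 7.4 DD/day.
Total K = 103 + 269 = 372 DD.
Total duration = 372 / 7.4 = 50.270 ≈ 50.3 days.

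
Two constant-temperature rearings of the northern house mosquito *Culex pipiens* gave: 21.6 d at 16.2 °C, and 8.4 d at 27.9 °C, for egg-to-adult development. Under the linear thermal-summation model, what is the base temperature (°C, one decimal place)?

Under the model K = D·(T − T_b), so D₁·(T₁ − T_b) = D₂·(T₂ − T_b).
21.6·(16.2 − T_b) = 8.4·(27.9 − T_b)
T_b = (21.6·16.2 − 8.4·27.9) / (21.6 − 8.4) = 115.56 / 13.2 = 8.755 °C ≈ 8.8 °C.

8.8 °C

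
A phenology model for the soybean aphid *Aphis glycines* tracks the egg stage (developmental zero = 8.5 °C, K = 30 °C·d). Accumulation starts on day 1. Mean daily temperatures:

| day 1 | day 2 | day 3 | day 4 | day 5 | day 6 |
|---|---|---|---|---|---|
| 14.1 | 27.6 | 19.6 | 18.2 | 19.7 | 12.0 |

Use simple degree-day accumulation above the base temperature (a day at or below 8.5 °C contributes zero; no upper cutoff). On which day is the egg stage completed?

day 3

Daily DD above 8.5 °C: 5.6, 19.1, 11.1, 9.7, 11.2, 3.5.
Cumulative: 5.6, 24.7, 35.8, 45.5, 56.7, 60.2.
The total first reaches 30 DD on day 3.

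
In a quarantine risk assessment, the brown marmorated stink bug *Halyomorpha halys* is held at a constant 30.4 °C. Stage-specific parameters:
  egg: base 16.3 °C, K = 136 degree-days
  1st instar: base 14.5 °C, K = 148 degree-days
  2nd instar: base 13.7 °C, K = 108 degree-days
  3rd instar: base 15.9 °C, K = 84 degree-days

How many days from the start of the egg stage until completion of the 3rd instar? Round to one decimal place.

egg: 136 / (30.4 − 16.3) = 136 / 14.1 = 9.645 d.
1st instar: 148 / (30.4 − 14.5) = 148 / 15.9 = 9.308 d.
2nd instar: 108 / (30.4 − 13.7) = 108 / 16.7 = 6.467 d.
3rd instar: 84 / (30.4 − 15.9) = 84 / 14.5 = 5.793 d.
Sum = 31.214 ≈ 31.2 days.

31.2 days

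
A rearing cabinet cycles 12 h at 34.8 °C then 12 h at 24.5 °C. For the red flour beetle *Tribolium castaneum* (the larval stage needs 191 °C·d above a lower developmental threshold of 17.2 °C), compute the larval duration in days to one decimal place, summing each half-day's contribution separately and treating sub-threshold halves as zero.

Day half: max(0, 34.8 − 17.2) × 0.5 = 17.6 × 0.5 = 8.80 DD.
Night half: max(0, 24.5 − 17.2) × 0.5 = 7.3 × 0.5 = 3.65 DD.
Per 24 h: 12.45 DD/day.
Duration = 191 / 12.45 = 15.341 ≈ 15.3 days.

15.3 days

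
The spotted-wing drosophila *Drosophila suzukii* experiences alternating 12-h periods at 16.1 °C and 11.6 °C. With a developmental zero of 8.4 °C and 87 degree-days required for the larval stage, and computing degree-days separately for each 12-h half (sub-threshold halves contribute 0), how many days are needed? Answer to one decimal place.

16.0 days

Day half: max(0, 16.1 − 8.4) × 0.5 = 7.7 × 0.5 = 3.85 DD.
Night half: max(0, 11.6 − 8.4) × 0.5 = 3.2 × 0.5 = 1.60 DD.
Per 24 h: 5.45 DD/day.
Duration = 87 / 5.45 = 15.963 ≈ 16.0 days.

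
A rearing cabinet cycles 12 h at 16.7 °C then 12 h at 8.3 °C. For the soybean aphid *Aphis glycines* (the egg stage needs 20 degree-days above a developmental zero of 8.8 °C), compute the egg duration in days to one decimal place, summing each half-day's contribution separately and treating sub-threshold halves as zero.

5.1 days

Day half: max(0, 16.7 − 8.8) × 0.5 = 7.9 × 0.5 = 3.95 DD.
Night half: max(0, 8.3 − 8.8) × 0.5 = 0.0 × 0.5 = 0.00 DD.
Per 24 h: 3.95 DD/day.
Duration = 20 / 3.95 = 5.063 ≈ 5.1 days.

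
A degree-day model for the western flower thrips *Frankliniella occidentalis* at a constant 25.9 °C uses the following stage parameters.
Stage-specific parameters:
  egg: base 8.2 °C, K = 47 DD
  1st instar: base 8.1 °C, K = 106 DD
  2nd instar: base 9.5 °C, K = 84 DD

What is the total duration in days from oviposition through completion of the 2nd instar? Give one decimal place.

13.7 days

egg: 47 / (25.9 − 8.2) = 47 / 17.7 = 2.655 d.
1st instar: 106 / (25.9 − 8.1) = 106 / 17.8 = 5.955 d.
2nd instar: 84 / (25.9 − 9.5) = 84 / 16.4 = 5.122 d.
Sum = 13.732 ≈ 13.7 days.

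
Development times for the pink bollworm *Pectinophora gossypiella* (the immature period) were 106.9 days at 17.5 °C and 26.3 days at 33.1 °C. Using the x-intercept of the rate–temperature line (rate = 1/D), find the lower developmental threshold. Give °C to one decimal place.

Linear rate model ⇒ the product D·(T − T_b) is constant across temperatures.
106.9·(17.5 − T_b) = 26.3·(33.1 − T_b)
T_b = (106.9·17.5 − 26.3·33.1) / (106.9 − 26.3) = 1000.22 / 80.6 = 12.410 °C ≈ 12.4 °C.

12.4 °C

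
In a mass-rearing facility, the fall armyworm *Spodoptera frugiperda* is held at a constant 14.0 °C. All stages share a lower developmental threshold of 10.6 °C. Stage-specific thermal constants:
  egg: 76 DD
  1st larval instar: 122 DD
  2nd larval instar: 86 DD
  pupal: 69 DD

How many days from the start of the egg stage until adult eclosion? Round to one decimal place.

103.8 days

Daily accumulation at 14.0 °C = 14.0 − 10.6 = 3.4 DD/day.
Total K = 76 + 122 + 86 + 69 = 353 DD.
Total duration = 353 / 3.4 = 103.824 ≈ 103.8 days.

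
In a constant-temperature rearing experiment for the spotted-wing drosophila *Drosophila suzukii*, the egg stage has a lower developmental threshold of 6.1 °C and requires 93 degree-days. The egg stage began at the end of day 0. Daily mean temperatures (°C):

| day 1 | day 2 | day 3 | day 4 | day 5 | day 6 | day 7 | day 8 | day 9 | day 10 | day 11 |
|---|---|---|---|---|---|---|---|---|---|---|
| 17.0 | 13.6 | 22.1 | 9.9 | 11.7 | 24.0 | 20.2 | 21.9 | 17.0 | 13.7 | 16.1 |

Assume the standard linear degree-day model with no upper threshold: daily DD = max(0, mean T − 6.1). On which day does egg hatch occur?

day 9

Daily DD above 6.1 °C: 10.9, 7.5, 16.0, 3.8, 5.6, 17.9, 14.1, 15.8, 10.9, 7.6, 10.0.
Cumulative: 10.9, 18.4, 34.4, 38.2, 43.8, 61.7, 75.8, 91.6, 102.5, 110.1, 120.1.
The total first reaches 93 DD on day 9.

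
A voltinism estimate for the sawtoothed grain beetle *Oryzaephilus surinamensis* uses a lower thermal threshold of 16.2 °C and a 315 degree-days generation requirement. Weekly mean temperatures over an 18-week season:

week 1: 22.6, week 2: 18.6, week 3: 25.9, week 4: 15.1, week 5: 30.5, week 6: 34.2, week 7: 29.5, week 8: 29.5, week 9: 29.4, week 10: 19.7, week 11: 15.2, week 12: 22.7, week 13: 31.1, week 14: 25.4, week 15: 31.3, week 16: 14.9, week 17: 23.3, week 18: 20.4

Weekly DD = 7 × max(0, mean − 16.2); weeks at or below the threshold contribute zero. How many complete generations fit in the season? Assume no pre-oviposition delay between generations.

3 generations

Weekly DD (7 × max(0, T̄ − 16.2)): 44.8, 16.8, 67.9, 0.0, 100.1, 126.0, 93.1, 93.1, 92.4, 24.5, 0.0, 45.5, 104.3, 64.4, 105.7, 0.0, 49.7, 29.4.
Season total = 1057.7 DD.
Complete generations = ⌊1057.7 / 315⌋ = 3.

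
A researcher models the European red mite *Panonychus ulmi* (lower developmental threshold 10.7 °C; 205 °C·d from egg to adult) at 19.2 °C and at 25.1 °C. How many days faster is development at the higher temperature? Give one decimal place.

9.9 days

At 19.2 °C: 205 / (19.2 − 10.7) = 205 / 8.5 = 24.118 d.
At 25.1 °C: 205 / (25.1 − 10.7) = 205 / 14.4 = 14.236 d.
Difference = |24.118 − 14.236| = 9.882 ≈ 9.9 days.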